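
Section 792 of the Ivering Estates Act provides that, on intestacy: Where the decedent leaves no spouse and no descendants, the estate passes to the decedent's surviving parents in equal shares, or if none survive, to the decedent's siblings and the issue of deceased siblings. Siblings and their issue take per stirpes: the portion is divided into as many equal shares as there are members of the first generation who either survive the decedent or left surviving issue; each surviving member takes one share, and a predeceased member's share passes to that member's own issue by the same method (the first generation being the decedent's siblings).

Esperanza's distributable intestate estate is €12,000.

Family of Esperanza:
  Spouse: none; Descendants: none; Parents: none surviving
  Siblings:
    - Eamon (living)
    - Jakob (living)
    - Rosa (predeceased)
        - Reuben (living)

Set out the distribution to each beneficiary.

Eamon: €4,000; Jakob: €4,000; Reuben: €4,000

The entire €12,000 passes to the siblings and their issue.
That amount (€12,000) is divided into 3 shares of €4,000: Eamon and Jakob each take €4,000; Rosa's €4,000 share passes to Rosa's issue.
Rosa's share (€4,000) passes entirely to Reuben.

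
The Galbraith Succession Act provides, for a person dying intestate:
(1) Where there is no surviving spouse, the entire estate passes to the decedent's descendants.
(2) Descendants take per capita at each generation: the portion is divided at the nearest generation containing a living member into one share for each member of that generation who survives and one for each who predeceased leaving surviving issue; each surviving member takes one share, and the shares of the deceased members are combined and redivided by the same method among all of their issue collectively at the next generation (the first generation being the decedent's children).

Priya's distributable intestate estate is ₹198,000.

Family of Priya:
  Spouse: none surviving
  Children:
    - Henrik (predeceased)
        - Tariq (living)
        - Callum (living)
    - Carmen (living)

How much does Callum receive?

Callum receives ₹49,500.

The entire ₹198,000 passes to the descendants.
That amount (₹198,000) is divided at the children's generation into 2 shares of ₹99,000. Carmen takes ₹99,000. The remaining share for the deceased Henrik (₹99,000) is carried to the next generation.
That pool (₹99,000) is divided at the grandchildren's generation equally among Tariq and Callum: ₹49,500 each.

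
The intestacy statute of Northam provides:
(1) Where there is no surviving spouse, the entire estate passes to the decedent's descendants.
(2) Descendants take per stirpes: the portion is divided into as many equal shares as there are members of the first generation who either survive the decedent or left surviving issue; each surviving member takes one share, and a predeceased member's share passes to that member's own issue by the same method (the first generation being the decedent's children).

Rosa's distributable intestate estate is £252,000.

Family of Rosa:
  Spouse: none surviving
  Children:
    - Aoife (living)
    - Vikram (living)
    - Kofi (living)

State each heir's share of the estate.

The entire £252,000 passes to the descendants.
That amount (£252,000) is divided into 3 shares of £84,000: Aoife, Vikram, and Kofi each take £84,000.

Aoife: £84,000; Vikram: £84,000; Kofi: £84,000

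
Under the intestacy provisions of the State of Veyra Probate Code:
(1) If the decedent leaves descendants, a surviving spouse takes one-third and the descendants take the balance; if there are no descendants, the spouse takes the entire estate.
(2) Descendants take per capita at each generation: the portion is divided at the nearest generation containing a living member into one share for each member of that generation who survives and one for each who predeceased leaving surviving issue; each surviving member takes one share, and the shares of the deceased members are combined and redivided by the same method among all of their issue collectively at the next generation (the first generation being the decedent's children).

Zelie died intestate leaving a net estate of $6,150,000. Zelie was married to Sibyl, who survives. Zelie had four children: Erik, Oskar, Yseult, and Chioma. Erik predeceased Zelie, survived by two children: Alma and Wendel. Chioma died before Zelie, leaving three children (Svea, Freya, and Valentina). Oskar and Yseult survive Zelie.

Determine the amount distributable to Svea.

Svea receives $410,000.

Sibyl takes one-third of $6,150,000 = $2,050,000. The remaining $4,100,000 passes to the descendants.
The descendants' portion ($4,100,000) is divided at the children's generation into 4 shares of $1,025,000. Oskar and Yseult each take $1,025,000. The 2 shares of the deceased (Erik and Chioma) are combined into a pool of $2,050,000.
That pool ($2,050,000) is divided at the grandchildren's generation equally among Alma, Wendel, Svea, Freya, and Valentina: $410,000 each.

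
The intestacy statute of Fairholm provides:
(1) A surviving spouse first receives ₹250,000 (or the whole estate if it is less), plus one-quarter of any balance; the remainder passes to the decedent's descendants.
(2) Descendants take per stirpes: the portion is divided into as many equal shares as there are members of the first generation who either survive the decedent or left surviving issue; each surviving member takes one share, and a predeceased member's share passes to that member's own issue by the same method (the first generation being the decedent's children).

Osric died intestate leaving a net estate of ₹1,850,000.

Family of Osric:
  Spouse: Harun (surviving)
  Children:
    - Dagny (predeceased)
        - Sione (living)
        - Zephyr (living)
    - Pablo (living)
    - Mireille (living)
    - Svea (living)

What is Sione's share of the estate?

Sione receives ₹150,000.

Harun first takes ₹250,000, leaving a balance of ₹1,600,000. Harun then takes one-quarter of the balance (₹400,000), for a total of ₹650,000. The remaining ₹1,200,000 passes to the descendants.
The descendants' portion (₹1,200,000) is divided into 4 shares of ₹300,000: Pablo, Mireille, and Svea each take ₹300,000; Dagny's ₹300,000 share passes to Dagny's issue.
Dagny's share (₹300,000) is divided into 2 shares of ₹150,000: Sione and Zephyr each take ₹150,000.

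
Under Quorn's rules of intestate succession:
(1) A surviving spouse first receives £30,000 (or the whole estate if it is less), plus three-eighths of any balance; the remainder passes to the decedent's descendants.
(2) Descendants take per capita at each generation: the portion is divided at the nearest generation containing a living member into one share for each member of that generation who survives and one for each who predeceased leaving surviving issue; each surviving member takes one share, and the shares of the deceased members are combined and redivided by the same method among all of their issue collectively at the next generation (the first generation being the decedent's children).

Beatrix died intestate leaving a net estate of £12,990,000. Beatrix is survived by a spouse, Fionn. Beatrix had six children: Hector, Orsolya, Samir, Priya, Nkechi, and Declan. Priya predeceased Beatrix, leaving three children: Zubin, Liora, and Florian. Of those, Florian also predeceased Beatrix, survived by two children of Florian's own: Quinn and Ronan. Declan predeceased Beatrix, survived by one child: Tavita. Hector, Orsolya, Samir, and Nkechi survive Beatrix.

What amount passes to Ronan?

Fionn first takes £30,000, leaving a balance of £12,960,000. Fionn then takes three-eighths of the balance (£4,860,000), for a total of £4,890,000. The remaining £8,100,000 passes to the descendants.
The descendants' portion (£8,100,000) is divided at the children's generation into 6 shares of £1,350,000. Hector, Orsolya, Samir, and Nkechi each take £1,350,000. The 2 shares of the deceased (Priya and Declan) are combined into a pool of £2,700,000.
That pool (£2,700,000) is divided at the grandchildren's generation into 4 shares of £675,000. Zubin, Liora, and Tavita each take £675,000. The remaining share for the deceased Florian (£675,000) is carried to the next generation.
That pool (£675,000) is divided at the great-grandchildren's generation equally among Quinn and Ronan: £337,500 each.

Ronan receives £337,500.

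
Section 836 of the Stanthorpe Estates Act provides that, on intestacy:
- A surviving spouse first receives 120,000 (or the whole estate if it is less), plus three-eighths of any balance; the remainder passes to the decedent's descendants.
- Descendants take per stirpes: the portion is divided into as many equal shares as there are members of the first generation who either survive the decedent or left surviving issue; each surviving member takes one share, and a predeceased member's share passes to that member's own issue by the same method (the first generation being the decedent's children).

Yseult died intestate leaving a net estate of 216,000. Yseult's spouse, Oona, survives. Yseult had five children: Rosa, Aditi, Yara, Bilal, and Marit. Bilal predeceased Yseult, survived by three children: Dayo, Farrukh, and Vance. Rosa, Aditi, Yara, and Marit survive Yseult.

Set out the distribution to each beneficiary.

Oona first takes 120,000, leaving a balance of 96,000. Oona then takes three-eighths of the balance (36,000), for a total of 156,000. The remaining 60,000 passes to the descendants.
The descendants' portion (60,000) is divided into 5 shares of 12,000: Rosa, Aditi, Yara, and Marit each take 12,000; Bilal's 12,000 share passes to Bilal's issue.
Bilal's share (12,000) is divided into 3 shares of 4,000: Dayo, Farrukh, and Vance each take 4,000.

Oona: 156,000; Rosa: 12,000; Aditi: 12,000; Yara: 12,000; Dayo: 4,000; Farrukh: 4,000; Vance: 4,000; Marit: 12,000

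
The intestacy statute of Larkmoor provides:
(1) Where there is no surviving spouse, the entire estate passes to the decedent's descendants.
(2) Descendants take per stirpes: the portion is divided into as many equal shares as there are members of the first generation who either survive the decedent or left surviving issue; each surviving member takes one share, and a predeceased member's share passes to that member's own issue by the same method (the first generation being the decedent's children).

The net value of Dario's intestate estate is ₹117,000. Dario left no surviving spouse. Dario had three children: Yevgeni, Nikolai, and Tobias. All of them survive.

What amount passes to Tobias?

Tobias receives ₹39,000.

The entire ₹117,000 passes to the descendants.
That amount (₹117,000) is divided into 3 shares of ₹39,000: Yevgeni, Nikolai, and Tobias each take ₹39,000.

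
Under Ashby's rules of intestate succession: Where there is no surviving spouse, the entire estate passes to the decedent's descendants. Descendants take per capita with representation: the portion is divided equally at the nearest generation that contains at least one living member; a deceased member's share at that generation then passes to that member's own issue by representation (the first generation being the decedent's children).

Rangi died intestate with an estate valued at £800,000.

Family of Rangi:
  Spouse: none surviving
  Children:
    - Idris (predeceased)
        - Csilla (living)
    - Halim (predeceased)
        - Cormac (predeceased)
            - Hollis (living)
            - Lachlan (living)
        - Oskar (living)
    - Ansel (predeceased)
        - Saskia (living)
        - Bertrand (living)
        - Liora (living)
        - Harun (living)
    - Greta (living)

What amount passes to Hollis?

The entire £800,000 passes to the descendants.
That amount (£800,000) is divided into 4 shares of £200,000: Greta takes £200,000; Idris's £200,000 share passes to Idris's issue; Halim's £200,000 share passes to Halim's issue; Ansel's £200,000 share passes to Ansel's issue.
Idris's share (£200,000) passes entirely to Csilla.
Halim's share (£200,000) is divided into 2 shares of £100,000: Oskar takes £100,000; Cormac's £100,000 share passes to Cormac's issue.
Cormac's share (£100,000) is divided into 2 shares of £50,000: Hollis and Lachlan each take £50,000.
Ansel's share (£200,000) is divided into 4 shares of £50,000: Saskia, Bertrand, Liora, and Harun each take £50,000.

Hollis receives £50,000.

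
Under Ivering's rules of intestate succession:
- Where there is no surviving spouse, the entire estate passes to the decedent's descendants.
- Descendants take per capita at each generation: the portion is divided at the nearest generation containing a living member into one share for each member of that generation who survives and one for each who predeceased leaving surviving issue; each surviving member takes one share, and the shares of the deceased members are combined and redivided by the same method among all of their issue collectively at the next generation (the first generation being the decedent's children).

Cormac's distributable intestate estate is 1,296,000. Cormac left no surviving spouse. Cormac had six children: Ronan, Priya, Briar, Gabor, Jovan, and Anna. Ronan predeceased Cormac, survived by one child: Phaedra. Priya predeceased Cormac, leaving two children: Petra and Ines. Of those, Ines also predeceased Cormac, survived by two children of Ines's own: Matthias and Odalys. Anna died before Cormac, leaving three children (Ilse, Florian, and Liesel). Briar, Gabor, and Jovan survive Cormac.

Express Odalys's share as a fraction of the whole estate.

The entire 1,296,000 passes to the descendants.
That amount (1,296,000) is divided at the children's generation into 6 shares of 216,000. Briar, Gabor, and Jovan each take 216,000. The 3 shares of the deceased (Ronan, Priya, and Anna) are combined into a pool of 648,000.
That pool (648,000) is divided at the grandchildren's generation into 6 shares of 108,000. Phaedra, Petra, Ilse, Florian, and Liesel each take 108,000. The remaining share for the deceased Ines (108,000) is carried to the next generation.
That pool (108,000) is divided at the great-grandchildren's generation equally among Matthias and Odalys: 54,000 each.

Odalys receives 1/24 of the estate.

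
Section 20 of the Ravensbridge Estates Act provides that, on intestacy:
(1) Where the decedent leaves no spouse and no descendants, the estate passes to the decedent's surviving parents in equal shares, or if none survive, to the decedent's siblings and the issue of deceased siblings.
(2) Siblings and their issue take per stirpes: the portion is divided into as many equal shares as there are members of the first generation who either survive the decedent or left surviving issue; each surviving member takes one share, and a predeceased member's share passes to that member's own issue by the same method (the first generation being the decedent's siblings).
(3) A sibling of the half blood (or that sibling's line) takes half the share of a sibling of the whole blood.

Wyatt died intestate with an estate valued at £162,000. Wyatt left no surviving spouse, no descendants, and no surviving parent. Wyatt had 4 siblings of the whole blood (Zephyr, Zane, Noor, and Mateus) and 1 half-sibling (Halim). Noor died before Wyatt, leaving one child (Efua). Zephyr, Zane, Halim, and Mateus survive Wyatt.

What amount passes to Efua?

The entire £162,000 passes to the siblings and their issue.
Counting each half-blood sibling's line as half a unit, there are 9/2 units in £162,000, so one unit is £36,000. Whole-blood lines (Zephyr, Zane, Noor, and Mateus) take £36,000 each; half-blood lines (Halim) take £18,000 each.
Noor's share (£36,000) passes entirely to Efua.

Efua receives £36,000.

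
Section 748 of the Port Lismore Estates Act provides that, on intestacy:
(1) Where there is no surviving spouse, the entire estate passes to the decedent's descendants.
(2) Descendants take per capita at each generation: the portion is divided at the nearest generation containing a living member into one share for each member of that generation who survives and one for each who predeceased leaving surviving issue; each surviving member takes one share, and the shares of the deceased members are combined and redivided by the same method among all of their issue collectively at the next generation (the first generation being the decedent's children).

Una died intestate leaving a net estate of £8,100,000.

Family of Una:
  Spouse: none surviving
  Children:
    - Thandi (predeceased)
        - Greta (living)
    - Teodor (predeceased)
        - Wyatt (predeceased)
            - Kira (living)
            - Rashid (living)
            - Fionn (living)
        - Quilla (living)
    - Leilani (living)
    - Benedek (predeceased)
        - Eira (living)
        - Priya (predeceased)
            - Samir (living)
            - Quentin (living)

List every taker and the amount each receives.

Greta: £1,215,000; Kira: £486,000; Rashid: £486,000; Fionn: £486,000; Quilla: £1,215,000; Leilani: £2,025,000; Eira: £1,215,000; Samir: £486,000; Quentin: £486,000

The entire £8,100,000 passes to the descendants.
That amount (£8,100,000) is divided at the children's generation into 4 shares of £2,025,000. Leilani takes £2,025,000. The 3 shares of the deceased (Thandi, Teodor, and Benedek) are combined into a pool of £6,075,000.
That pool (£6,075,000) is divided at the grandchildren's generation into 5 shares of £1,215,000. Greta, Quilla, and Eira each take £1,215,000. The 2 shares of the deceased (Wyatt and Priya) are combined into a pool of £2,430,000.
That pool (£2,430,000) is divided at the great-grandchildren's generation equally among Kira, Rashid, Fionn, Samir, and Quentin: £486,000 each.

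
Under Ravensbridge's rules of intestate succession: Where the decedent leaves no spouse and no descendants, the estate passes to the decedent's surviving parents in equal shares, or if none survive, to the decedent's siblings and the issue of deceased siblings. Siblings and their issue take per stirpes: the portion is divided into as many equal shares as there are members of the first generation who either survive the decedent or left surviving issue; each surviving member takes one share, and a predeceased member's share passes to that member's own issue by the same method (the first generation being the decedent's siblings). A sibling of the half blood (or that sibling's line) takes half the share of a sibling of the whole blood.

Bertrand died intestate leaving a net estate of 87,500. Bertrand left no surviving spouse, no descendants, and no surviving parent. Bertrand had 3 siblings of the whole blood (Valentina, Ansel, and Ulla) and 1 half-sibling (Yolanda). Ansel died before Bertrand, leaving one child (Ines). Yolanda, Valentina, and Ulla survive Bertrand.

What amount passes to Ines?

Ines receives 25,000.

The entire 87,500 passes to the siblings and their issue.
Counting each half-blood sibling's line as half a unit, there are 7/2 units in 87,500, so one unit is 25,000. Whole-blood lines (Valentina, Ansel, and Ulla) take 25,000 each; half-blood lines (Yolanda) take 12,500 each.
Ansel's share (25,000) passes entirely to Ines.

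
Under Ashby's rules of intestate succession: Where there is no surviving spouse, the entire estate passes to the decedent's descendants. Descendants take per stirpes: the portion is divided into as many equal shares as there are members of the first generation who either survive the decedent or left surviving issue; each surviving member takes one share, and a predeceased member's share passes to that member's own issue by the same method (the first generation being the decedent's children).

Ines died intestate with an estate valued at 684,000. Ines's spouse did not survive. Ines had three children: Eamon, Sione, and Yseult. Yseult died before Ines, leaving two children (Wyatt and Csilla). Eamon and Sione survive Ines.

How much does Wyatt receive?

Wyatt receives 114,000.

The entire 684,000 passes to the descendants.
That amount (684,000) is divided into 3 shares of 228,000: Eamon and Sione each take 228,000; Yseult's 228,000 share passes to Yseult's issue.
Yseult's share (228,000) is divided into 2 shares of 114,000: Wyatt and Csilla each take 114,000.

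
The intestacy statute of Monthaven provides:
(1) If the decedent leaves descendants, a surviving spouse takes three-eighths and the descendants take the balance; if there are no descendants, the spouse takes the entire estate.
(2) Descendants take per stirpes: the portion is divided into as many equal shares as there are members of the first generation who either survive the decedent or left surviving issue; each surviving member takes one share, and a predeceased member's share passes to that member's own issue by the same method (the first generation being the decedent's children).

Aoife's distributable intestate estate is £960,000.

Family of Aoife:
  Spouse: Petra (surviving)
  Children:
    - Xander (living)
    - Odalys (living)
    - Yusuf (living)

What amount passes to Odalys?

Odalys receives £200,000.

Petra takes three-eighths of £960,000 = £360,000. The remaining £600,000 passes to the descendants.
The descendants' portion (£600,000) is divided into 3 shares of £200,000: Xander, Odalys, and Yusuf each take £200,000.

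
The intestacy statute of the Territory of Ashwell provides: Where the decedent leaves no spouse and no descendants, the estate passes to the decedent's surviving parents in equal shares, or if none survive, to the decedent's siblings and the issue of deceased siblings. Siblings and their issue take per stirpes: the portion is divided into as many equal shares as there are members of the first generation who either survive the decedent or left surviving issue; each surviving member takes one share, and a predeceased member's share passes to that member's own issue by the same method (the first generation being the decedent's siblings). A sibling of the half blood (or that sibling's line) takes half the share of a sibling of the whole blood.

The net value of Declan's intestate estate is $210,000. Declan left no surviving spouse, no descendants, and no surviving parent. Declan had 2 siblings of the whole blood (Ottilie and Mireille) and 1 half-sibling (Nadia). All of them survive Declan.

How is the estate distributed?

Nadia: $42,000; Ottilie: $84,000; Mireille: $84,000

The entire $210,000 passes to the siblings and their issue.
Counting each half-blood sibling's line as half a unit, there are 5/2 units in $210,000, so one unit is $84,000. Whole-blood lines (Ottilie and Mireille) take $84,000 each; half-blood lines (Nadia) take $42,000 each.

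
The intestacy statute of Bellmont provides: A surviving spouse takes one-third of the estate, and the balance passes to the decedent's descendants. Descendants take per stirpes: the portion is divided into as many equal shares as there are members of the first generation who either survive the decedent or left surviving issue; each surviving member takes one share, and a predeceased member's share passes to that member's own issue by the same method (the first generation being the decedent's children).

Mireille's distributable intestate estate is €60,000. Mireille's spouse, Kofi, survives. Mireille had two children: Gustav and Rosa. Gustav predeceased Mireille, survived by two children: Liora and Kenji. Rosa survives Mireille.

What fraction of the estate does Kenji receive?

Kenji receives 1/6 of the estate.

Kofi takes one-third of €60,000 = €20,000. The remaining €40,000 passes to the descendants.
The descendants' portion (€40,000) is divided into 2 shares of €20,000: Rosa takes €20,000; Gustav's €20,000 share passes to Gustav's issue.
Gustav's share (€20,000) is divided into 2 shares of €10,000: Liora and Kenji each take €10,000.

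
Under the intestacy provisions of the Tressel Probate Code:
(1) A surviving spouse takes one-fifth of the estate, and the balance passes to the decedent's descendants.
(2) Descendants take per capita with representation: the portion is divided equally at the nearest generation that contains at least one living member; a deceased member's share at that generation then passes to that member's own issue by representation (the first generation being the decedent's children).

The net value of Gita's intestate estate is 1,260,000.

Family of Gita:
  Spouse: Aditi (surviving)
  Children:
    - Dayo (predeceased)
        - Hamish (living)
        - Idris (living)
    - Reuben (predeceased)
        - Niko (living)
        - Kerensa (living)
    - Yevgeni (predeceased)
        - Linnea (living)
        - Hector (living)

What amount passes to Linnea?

Aditi takes one-fifth of 1,260,000 = 252,000. The remaining 1,008,000 passes to the descendants.
No child survives, so the initial division is made at the grandchildren's generation.
The descendants' portion (1,008,000) is divided into 6 shares of 168,000: Hamish, Idris, Niko, Kerensa, Linnea, and Hector each take 168,000.

Linnea receives 168,000.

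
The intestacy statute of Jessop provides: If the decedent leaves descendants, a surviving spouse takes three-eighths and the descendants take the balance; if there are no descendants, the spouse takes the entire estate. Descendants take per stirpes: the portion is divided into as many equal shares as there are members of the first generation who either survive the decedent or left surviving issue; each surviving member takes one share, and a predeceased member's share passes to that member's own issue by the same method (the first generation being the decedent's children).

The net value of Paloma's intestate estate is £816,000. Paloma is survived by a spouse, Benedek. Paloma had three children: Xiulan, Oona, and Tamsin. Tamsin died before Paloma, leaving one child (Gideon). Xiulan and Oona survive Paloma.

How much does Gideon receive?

Benedek takes three-eighths of £816,000 = £306,000. The remaining £510,000 passes to the descendants.
The descendants' portion (£510,000) is divided into 3 shares of £170,000: Xiulan and Oona each take £170,000; Tamsin's £170,000 share passes to Tamsin's issue.
Tamsin's share (£170,000) passes entirely to Gideon.

Gideon receives £170,000.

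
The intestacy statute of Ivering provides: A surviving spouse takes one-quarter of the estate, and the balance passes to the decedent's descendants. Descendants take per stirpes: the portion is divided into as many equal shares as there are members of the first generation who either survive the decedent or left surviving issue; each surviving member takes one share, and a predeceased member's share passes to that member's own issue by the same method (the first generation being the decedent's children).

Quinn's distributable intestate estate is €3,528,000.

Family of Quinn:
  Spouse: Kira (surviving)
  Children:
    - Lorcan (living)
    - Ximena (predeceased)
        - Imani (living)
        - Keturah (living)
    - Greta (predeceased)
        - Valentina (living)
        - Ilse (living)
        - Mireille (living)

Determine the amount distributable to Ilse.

Kira takes one-quarter of €3,528,000 = €882,000. The remaining €2,646,000 passes to the descendants.
The descendants' portion (€2,646,000) is divided into 3 shares of €882,000: Lorcan takes €882,000; Ximena's €882,000 share passes to Ximena's issue; Greta's €882,000 share passes to Greta's issue.
Ximena's share (€882,000) is divided into 2 shares of €441,000: Imani and Keturah each take €441,000.
Greta's share (€882,000) is divided into 3 shares of €294,000: Valentina, Ilse, and Mireille each take €294,000.

Ilse receives €294,000.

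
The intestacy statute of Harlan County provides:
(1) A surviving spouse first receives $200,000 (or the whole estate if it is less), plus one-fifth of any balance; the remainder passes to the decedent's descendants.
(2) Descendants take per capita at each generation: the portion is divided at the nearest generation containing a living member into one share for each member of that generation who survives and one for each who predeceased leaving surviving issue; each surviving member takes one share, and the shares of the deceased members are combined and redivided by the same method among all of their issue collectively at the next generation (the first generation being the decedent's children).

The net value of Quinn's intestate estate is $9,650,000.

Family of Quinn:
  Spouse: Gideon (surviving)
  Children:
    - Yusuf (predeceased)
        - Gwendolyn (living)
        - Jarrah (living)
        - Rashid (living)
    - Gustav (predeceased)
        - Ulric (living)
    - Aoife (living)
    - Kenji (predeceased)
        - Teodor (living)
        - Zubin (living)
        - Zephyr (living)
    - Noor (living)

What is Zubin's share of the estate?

Zubin receives $648,000.

Gideon first takes $200,000, leaving a balance of $9,450,000. Gideon then takes one-fifth of the balance ($1,890,000), for a total of $2,090,000. The remaining $7,560,000 passes to the descendants.
The descendants' portion ($7,560,000) is divided at the children's generation into 5 shares of $1,512,000. Aoife and Noor each take $1,512,000. The 3 shares of the deceased (Yusuf, Gustav, and Kenji) are combined into a pool of $4,536,000.
That pool ($4,536,000) is divided at the grandchildren's generation equally among Gwendolyn, Jarrah, Rashid, Ulric, Teodor, Zubin, and Zephyr: $648,000 each.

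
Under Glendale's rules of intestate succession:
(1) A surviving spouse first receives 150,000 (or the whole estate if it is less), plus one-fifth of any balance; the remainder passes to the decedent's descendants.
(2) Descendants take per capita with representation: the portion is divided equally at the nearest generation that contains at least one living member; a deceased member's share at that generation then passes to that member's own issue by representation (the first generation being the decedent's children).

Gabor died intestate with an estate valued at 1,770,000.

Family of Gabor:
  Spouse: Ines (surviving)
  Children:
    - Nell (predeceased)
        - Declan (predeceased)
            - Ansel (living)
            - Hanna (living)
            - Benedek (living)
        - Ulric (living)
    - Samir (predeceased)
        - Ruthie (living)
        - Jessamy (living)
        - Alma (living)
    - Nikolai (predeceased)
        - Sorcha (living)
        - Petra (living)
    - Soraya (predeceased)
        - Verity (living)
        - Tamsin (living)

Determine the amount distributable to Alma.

Ines first takes 150,000, leaving a balance of 1,620,000. Ines then takes one-fifth of the balance (324,000), for a total of 474,000. The remaining 1,296,000 passes to the descendants.
No child survives, so the initial division is made at the grandchildren's generation.
The descendants' portion (1,296,000) is divided into 9 shares of 144,000: Ulric, Ruthie, Jessamy, Alma, Sorcha, Petra, Verity, and Tamsin each take 144,000; Declan's 144,000 share passes to Declan's issue.
Declan's share (144,000) is divided into 3 shares of 48,000: Ansel, Hanna, and Benedek each take 48,000.

Alma receives 144,000.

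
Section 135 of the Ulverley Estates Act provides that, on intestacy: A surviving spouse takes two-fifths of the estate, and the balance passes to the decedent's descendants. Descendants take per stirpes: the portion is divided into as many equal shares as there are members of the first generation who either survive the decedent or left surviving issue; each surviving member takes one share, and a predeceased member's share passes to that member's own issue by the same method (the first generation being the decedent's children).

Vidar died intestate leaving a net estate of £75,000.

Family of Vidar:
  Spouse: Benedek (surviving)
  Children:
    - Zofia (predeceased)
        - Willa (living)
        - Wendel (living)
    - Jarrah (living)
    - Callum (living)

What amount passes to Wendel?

Wendel receives £7,500.

Benedek takes two-fifths of £75,000 = £30,000. The remaining £45,000 passes to the descendants.
The descendants' portion (£45,000) is divided into 3 shares of £15,000: Jarrah and Callum each take £15,000; Zofia's £15,000 share passes to Zofia's issue.
Zofia's share (£15,000) is divided into 2 shares of £7,500: Willa and Wendel each take £7,500.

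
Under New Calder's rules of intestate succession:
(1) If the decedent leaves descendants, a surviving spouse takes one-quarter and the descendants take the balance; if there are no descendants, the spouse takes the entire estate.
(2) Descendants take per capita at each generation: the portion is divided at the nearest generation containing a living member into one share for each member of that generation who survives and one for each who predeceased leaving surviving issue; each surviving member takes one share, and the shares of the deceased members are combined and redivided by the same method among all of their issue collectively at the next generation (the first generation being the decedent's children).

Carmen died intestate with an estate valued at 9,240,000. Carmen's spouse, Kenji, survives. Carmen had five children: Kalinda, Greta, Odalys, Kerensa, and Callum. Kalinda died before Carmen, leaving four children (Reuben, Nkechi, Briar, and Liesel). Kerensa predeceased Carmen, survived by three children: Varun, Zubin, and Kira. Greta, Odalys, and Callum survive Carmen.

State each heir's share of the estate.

Kenji takes one-quarter of 9,240,000 = 2,310,000. The remaining 6,930,000 passes to the descendants.
The descendants' portion (6,930,000) is divided at the children's generation into 5 shares of 1,386,000. Greta, Odalys, and Callum each take 1,386,000. The 2 shares of the deceased (Kalinda and Kerensa) are combined into a pool of 2,772,000.
That pool (2,772,000) is divided at the grandchildren's generation equally among Reuben, Nkechi, Briar, Liesel, Varun, Zubin, and Kira: 396,000 each.

Kenji: 2,310,000; Reuben: 396,000; Nkechi: 396,000; Briar: 396,000; Liesel: 396,000; Greta: 1,386,000; Odalys: 1,386,000; Varun: 396,000; Zubin: 396,000; Kira: 396,000; Callum: 1,386,000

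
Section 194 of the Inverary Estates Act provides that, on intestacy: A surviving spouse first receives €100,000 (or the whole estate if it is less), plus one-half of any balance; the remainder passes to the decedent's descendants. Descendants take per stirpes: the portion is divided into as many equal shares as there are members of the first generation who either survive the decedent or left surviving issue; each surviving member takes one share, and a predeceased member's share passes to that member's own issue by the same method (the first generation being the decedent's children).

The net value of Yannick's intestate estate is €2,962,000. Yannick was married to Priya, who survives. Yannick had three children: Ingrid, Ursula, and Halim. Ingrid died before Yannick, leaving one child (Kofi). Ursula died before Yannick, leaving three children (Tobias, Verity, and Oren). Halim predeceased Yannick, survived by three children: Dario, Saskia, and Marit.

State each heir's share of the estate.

Priya: €1,531,000; Kofi: €477,000; Tobias: €159,000; Verity: €159,000; Oren: €159,000; Dario: €159,000; Saskia: €159,000; Marit: €159,000

Priya first takes €100,000, leaving a balance of €2,862,000. Priya then takes one-half of the balance (€1,431,000), for a total of €1,531,000. The remaining €1,431,000 passes to the descendants.
The descendants' portion (€1,431,000) is divided into 3 shares of €477,000: Ingrid's €477,000 share passes to Ingrid's issue; Ursula's €477,000 share passes to Ursula's issue; Halim's €477,000 share passes to Halim's issue.
Ingrid's share (€477,000) passes entirely to Kofi.
Ursula's share (€477,000) is divided into 3 shares of €159,000: Tobias, Verity, and Oren each take €159,000.
Halim's share (€477,000) is divided into 3 shares of €159,000: Dario, Saskia, and Marit each take €159,000.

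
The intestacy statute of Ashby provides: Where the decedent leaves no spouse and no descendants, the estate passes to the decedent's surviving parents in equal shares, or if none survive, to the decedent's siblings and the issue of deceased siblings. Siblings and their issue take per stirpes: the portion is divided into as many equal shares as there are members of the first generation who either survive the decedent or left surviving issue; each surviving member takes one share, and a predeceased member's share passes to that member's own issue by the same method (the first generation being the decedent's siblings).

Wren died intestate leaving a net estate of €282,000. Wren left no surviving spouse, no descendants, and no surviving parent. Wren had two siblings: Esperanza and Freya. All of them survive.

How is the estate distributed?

Esperanza: €141,000; Freya: €141,000

The entire €282,000 passes to the siblings and their issue.
That amount (€282,000) is divided into 2 shares of €141,000: Esperanza and Freya each take €141,000.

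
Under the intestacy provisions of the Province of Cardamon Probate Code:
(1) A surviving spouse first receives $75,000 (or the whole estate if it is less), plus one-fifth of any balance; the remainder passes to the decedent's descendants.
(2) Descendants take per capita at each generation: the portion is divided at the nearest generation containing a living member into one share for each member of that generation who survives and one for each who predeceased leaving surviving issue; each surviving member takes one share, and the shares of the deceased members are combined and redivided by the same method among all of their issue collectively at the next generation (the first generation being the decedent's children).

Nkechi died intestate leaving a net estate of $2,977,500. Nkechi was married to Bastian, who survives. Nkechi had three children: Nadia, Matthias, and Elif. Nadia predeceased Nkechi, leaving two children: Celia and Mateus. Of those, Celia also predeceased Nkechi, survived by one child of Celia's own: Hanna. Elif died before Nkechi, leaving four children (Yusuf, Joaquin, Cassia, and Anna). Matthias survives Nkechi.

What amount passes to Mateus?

Mateus receives $258,000.

Bastian first takes $75,000, leaving a balance of $2,902,500. Bastian then takes one-fifth of the balance ($580,500), for a total of $655,500. The remaining $2,322,000 passes to the descendants.
The descendants' portion ($2,322,000) is divided at the children's generation into 3 shares of $774,000. Matthias takes $774,000. The 2 shares of the deceased (Nadia and Elif) are combined into a pool of $1,548,000.
That pool ($1,548,000) is divided at the grandchildren's generation into 6 shares of $258,000. Mateus, Yusuf, Joaquin, Cassia, and Anna each take $258,000. The remaining share for the deceased Celia ($258,000) is carried to the next generation.
That pool ($258,000) passes entirely to Hanna, the sole taker at the great-grandchildren's generation.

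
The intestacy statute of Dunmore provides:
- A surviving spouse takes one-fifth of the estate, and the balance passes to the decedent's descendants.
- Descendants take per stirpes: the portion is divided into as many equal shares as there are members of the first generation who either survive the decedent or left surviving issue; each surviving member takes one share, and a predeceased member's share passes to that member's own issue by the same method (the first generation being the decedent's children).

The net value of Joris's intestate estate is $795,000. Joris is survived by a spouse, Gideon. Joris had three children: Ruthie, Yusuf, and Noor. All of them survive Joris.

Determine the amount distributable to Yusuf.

Gideon takes one-fifth of $795,000 = $159,000. The remaining $636,000 passes to the descendants.
The descendants' portion ($636,000) is divided into 3 shares of $212,000: Ruthie, Yusuf, and Noor each take $212,000.

Yusuf receives $212,000.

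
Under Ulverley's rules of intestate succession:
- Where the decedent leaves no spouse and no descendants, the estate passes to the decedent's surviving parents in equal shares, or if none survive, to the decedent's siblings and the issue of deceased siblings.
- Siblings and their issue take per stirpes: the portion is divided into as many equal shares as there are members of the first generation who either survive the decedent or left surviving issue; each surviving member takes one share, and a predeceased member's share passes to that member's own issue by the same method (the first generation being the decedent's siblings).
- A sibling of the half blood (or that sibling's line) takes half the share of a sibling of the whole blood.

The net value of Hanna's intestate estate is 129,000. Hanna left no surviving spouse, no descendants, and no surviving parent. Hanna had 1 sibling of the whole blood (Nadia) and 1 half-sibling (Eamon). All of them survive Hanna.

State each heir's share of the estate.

The entire 129,000 passes to the siblings and their issue.
Counting each half-blood sibling's line as half a unit, there are 3/2 units in 129,000, so one unit is 86,000. Whole-blood lines (Nadia) take 86,000 each; half-blood lines (Eamon) take 43,000 each.

Nadia: 86,000; Eamon: 43,000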